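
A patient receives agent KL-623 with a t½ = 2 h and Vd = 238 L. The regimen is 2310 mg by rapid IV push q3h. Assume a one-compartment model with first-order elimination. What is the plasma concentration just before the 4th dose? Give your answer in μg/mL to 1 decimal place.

5.1 μg/mL

f = (1/2)^(τ/t½) = (1/2)^(3/2) ≈ 0.3536.
C₀ = D/Vd = 2310/238 ≈ 9.706 μg/mL.
Before the 4th dose, 3 doses have been given. Superposition: Cmin = C₀·(f + f² + … + f^3).
≈ 9.706 × (0.3536 + 0.1250 + 0.0442) ≈ 9.706 × 0.5228 ≈ 5.074 μg/mL.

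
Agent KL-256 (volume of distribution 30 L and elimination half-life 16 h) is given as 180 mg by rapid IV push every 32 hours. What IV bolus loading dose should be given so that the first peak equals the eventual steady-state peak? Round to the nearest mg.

240 mg

f = (1/2)^(32/16) ≈ 0.250000; accumulation ratio R = 1/(1−f) ≈ 1.33333.
Loading dose to hit Cmax,ss on first dose: D_load = D_maint·R ≈ 180 × 1.33333 ≈ 240.00 mg.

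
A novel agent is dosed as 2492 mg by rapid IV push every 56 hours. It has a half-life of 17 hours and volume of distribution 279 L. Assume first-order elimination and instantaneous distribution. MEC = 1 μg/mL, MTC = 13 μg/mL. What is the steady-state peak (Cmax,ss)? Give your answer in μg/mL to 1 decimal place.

9.9 μg/mL

Over one 56-h interval, 56/17 ≈ 3.2941 half-lives elapse, leaving f ≈ 0.1019 of each dose.
Accumulation ratio R = 1/(1 − f) ≈ 1/0.8981 ≈ 1.1135.
Each bolus raises the concentration by D/Vd = 2492/279 ≈ 8.932 μg/mL.
Steady-state peak Cmax,ss = C₀·R ≈ 8.932 × 1.1135 ≈ 9.946 μg/mL.
Peak 9.9 μg/mL vs MTC 13 μg/mL: below toxic threshold.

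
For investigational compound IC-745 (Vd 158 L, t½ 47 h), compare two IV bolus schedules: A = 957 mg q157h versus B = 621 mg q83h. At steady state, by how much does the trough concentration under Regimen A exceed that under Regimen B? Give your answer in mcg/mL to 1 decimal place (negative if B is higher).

-1.0 mcg/mL

Regimen A: f = (1/2)^(157/47) ≈ 0.0987; Cmin,ss = (957/158)·f/(1−f) ≈ 0.663 mcg/mL.
Regimen B: f = (1/2)^(83/47) ≈ 0.2940; Cmin,ss = (621/158)·f/(1−f) ≈ 1.637 mcg/mL.
Difference ≈ 0.663 − 1.637 ≈ -0.974 mcg/mL.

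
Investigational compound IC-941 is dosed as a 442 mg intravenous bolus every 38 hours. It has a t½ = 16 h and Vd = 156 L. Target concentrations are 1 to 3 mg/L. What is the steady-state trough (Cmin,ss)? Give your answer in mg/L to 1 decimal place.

0.7 mg/L

Over one 38-h interval, 38/16 ≈ 2.375 half-lives elapse, leaving f ≈ 0.1928 of each dose.
Single-dose peak C₀ = D/Vd = 442/156 ≈ 2.833 mg/L.
Steady-state trough Cmin,ss = C₀·f/(1−f) ≈ 2.833 × 0.1928/0.8072 ≈ 0.677 mg/L.
Trough 0.7 mg/L vs MEC 1 mg/L: subtherapeutic.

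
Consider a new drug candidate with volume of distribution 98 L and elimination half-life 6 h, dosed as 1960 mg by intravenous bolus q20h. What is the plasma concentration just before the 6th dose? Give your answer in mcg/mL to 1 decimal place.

2.2 mcg/mL

f = (1/2)^(τ/t½) = (1/2)^(20/6) ≈ 0.0992.
C₀ = D/Vd = 1960/98 ≈ 20.000 mcg/mL.
Before the 6th dose, 5 doses have been given. Superposition: Cmin = C₀·(f + f² + … + f^5).
≈ 20.000 × (0.0992 + 0.0098 + 0.0010 + 0.0001 + 0.0000) ≈ 20.000 × 0.1101 ≈ 2.202 mcg/mL.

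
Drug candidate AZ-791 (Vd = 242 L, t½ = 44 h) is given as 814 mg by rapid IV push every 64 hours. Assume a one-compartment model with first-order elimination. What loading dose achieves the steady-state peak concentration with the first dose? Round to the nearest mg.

f = (1/2)^(64/44) ≈ 0.364870; accumulation ratio R = 1/(1−f) ≈ 1.57448.
Loading dose to hit Cmax,ss on first dose: D_load = D_maint·R ≈ 814 × 1.57448 ≈ 1281.63 mg.

1282 mg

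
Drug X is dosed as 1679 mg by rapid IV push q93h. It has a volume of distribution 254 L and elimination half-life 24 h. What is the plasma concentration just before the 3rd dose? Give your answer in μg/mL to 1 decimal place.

f = (1/2)^(τ/t½) = (1/2)^(93/24) ≈ 0.0682.
C₀ = D/Vd = 1679/254 ≈ 6.610 μg/mL.
Before the 3rd dose, 2 doses have been given. Superposition: Cmin = C₀·(f + f²).
≈ 6.610 × (0.0682 + 0.0047) ≈ 6.610 × 0.0729 ≈ 0.482 μg/mL.

0.5 μg/mL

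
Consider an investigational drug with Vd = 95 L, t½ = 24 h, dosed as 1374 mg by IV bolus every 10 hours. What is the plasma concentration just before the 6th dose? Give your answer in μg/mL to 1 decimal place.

f = (1/2)^(τ/t½) = (1/2)^(10/24) ≈ 0.7492.
C₀ = D/Vd = 1374/95 ≈ 14.463 μg/mL.
Before the 6th dose, 5 doses have been given. Superposition: Cmin = C₀·(f + f² + … + f^5).
≈ 14.463 × (0.7492 + 0.5613 + 0.4205 + 0.3151 + 0.2360) ≈ 14.463 × 2.2821 ≈ 33.006 μg/mL.

33.0 μg/mL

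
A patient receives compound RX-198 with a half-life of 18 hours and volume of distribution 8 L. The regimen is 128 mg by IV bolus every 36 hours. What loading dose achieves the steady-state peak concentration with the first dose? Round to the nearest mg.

171 mg

f = (1/2)^(36/18) ≈ 0.250000; accumulation ratio R = 1/(1−f) ≈ 1.33333.
Loading dose to hit Cmax,ss on first dose: D_load = D_maint·R ≈ 128 × 1.33333 ≈ 170.67 mg.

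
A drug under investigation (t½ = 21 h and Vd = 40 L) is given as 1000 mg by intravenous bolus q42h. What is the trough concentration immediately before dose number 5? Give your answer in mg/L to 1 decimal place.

8.3 mg/L

f = (1/2)^(τ/t½) = (1/2)^(42/21) ≈ 0.2500.
C₀ = D/Vd = 1000/40 ≈ 25.000 mg/L.
Before the 5th dose, 4 doses have been given. Superposition: Cmin = C₀·(f + f² + … + f^4).
≈ 25.000 × (0.2500 + 0.0625 + 0.0156 + 0.0039) ≈ 25.000 × 0.3320 ≈ 8.300 mg/L.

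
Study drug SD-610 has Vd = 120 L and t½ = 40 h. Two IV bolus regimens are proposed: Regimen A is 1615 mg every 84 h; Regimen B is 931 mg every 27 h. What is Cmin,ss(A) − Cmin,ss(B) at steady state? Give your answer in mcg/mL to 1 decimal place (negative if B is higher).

Regimen A: f = (1/2)^(84/40) ≈ 0.2333; Cmin,ss = (1615/120)·f/(1−f) ≈ 4.095 mcg/mL.
Regimen B: f = (1/2)^(27/40) ≈ 0.6263; Cmin,ss = (931/120)·f/(1−f) ≈ 13.003 mcg/mL.
Difference ≈ 4.095 − 13.003 ≈ -8.908 mcg/mL.

-8.9 mcg/mL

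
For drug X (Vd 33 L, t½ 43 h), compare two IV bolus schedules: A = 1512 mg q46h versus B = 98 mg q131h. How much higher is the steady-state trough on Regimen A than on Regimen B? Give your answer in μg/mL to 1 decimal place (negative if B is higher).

Regimen A: f = (1/2)^(46/43) ≈ 0.4764; Cmin,ss = (1512/33)·f/(1−f) ≈ 41.688 μg/mL.
Regimen B: f = (1/2)^(131/43) ≈ 0.1210; Cmin,ss = (98/33)·f/(1−f) ≈ 0.409 μg/mL.
Difference ≈ 41.688 − 0.409 ≈ 41.279 μg/mL.

41.3 μg/mL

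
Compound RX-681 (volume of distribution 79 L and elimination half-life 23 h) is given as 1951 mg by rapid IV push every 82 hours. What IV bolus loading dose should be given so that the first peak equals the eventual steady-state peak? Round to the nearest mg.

2131 mg

f = (1/2)^(82/23) ≈ 0.084482; accumulation ratio R = 1/(1−f) ≈ 1.09228.
Loading dose to hit Cmax,ss on first dose: D_load = D_maint·R ≈ 1951 × 1.09228 ≈ 2131.04 mg.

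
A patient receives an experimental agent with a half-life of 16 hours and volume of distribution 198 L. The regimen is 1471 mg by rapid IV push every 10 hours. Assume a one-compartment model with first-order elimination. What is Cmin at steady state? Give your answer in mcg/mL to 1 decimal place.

13.7 mcg/mL

Over one 10-h interval, 10/16 ≈ 0.625 half-lives elapse, leaving f ≈ 0.6484 of each dose.
At steady state, accumulation factor R = 1/(1 − e^(−kτ)) ≈ 2.8441.
Single-dose peak C₀ = D/Vd = 1471/198 ≈ 7.429 mcg/mL.
Cmax,ss = C₀/(1 − f) ≈ 7.429/0.3516 ≈ 21.129 mcg/mL.
Steady-state trough Cmin,ss = Cmax,ss·f ≈ 21.129 × 0.6484 ≈ 13.700 mcg/mL.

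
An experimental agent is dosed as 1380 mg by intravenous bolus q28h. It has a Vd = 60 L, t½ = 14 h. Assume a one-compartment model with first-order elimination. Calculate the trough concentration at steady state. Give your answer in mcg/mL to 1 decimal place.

The dosing interval is 2 half-lives, so f = 2^(−2) = 0.25.
Accumulation ratio R = 1/(1 − f) = 1/0.75 = 4/3.
Single-dose peak C₀ = D/Vd = 1380/60 = 23 mcg/mL.
Steady-state peak Cmax,ss = C₀·R = 23 × 4/3 ≈ 30.667 mcg/mL.
Steady-state trough Cmin,ss = Cmax,ss·f ≈ 30.667 × 0.25 ≈ 7.667 mcg/mL.

7.7 mcg/mL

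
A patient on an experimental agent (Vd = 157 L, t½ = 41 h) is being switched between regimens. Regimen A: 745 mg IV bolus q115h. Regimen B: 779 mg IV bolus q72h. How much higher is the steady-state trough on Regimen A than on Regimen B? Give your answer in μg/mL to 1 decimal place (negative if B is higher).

Regimen A: f = (1/2)^(115/41) ≈ 0.1431; Cmin,ss = (745/157)·f/(1−f) ≈ 0.792 μg/mL.
Regimen B: f = (1/2)^(72/41) ≈ 0.2960; Cmin,ss = (779/157)·f/(1−f) ≈ 2.086 μg/mL.
Difference ≈ 0.792 − 2.086 ≈ -1.294 μg/mL.

-1.3 μg/mL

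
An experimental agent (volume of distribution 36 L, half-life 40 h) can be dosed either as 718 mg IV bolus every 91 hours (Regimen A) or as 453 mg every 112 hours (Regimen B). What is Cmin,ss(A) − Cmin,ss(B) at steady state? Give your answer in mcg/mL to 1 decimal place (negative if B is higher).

3.1 mcg/mL

Regimen A: f = (1/2)^(91/40) ≈ 0.2066; Cmin,ss = (718/36)·f/(1−f) ≈ 5.193 mcg/mL.
Regimen B: f = (1/2)^(112/40) ≈ 0.1436; Cmin,ss = (453/36)·f/(1−f) ≈ 2.110 mcg/mL.
Difference ≈ 5.193 − 2.110 ≈ 3.083 mcg/mL.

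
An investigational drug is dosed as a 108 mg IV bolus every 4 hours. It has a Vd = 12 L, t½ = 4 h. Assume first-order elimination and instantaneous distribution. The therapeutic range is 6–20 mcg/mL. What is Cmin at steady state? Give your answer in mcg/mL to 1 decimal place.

9.0 mcg/mL

τ = 4 h = 1 half-life, so f = (1/2)^1 = 0.5.
Accumulation ratio R = 1/(1 − f) = 1/0.5 = 2/1.
Single-dose peak C₀ = D/Vd = 108/12 = 9 mcg/mL.
Steady-state peak Cmax,ss = C₀·R = 9 × 2/1 ≈ 18.000 mcg/mL.
Steady-state trough Cmin,ss = Cmax,ss·f ≈ 18.000 × 0.5 ≈ 9.000 mcg/mL.
Trough 9.0 mcg/mL vs MEC 6 mcg/mL: adequate.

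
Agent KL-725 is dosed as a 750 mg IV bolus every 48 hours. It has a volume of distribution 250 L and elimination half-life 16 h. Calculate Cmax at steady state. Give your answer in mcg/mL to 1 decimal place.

3.4 mcg/mL

τ = 48 h = 3 half-lives, so f = (1/2)^3 = 0.125.
At steady state, R = 1/(1 − 0.125) = 8/7.
Single-dose peak C₀ = D/Vd = 750/250 = 3 mcg/mL.
Steady-state peak Cmax,ss = C₀·R = 3 × 8/7 ≈ 3.429 mcg/mL.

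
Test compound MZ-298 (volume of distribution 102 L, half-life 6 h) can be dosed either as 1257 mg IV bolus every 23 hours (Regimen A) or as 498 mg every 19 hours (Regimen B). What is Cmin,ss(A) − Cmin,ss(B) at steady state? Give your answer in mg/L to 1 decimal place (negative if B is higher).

0.3 mg/L

Regimen A: f = (1/2)^(23/6) ≈ 0.0702; Cmin,ss = (1257/102)·f/(1−f) ≈ 0.930 mg/L.
Regimen B: f = (1/2)^(19/6) ≈ 0.1114; Cmin,ss = (498/102)·f/(1−f) ≈ 0.612 mg/L.
Difference ≈ 0.930 − 0.612 ≈ 0.318 mg/L.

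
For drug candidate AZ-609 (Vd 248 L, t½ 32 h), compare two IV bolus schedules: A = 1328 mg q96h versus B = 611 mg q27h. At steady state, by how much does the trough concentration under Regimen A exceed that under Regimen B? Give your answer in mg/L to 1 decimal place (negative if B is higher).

Regimen A: f = (1/2)^(96/32) ≈ 0.1250; Cmin,ss = (1328/248)·f/(1−f) ≈ 0.765 mg/L.
Regimen B: f = (1/2)^(27/32) ≈ 0.5572; Cmin,ss = (611/248)·f/(1−f) ≈ 3.100 mg/L.
Difference ≈ 0.765 − 3.100 ≈ -2.335 mg/L.

-2.3 mg/L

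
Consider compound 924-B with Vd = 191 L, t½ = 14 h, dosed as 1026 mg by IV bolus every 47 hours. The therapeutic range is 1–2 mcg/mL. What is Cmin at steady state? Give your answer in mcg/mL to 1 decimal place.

0.6 mcg/mL

k = ln2/t½ = ln2/14 ≈ 0.049511 h⁻¹; fraction remaining f = e^(−kτ) = e^(−0.049511×47) ≈ 0.0976.
Single-dose peak C₀ = D/Vd = 1026/191 ≈ 5.372 mcg/mL.
Steady-state trough Cmin,ss = C₀·f/(1−f) ≈ 5.372 × 0.0976/0.9024 ≈ 0.581 mcg/mL.
Trough 0.6 mcg/mL vs MEC 1 mcg/mL: subtherapeutic.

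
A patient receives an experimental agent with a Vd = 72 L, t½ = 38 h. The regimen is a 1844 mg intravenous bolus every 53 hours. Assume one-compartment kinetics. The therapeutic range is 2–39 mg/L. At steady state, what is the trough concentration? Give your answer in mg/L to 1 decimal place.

15.7 mg/L

τ/t½ = 53/38 ≈ 1.3947, so fraction remaining f = (1/2)^(53/38) ≈ 0.3803.
Each bolus raises the concentration by D/Vd = 1844/72 ≈ 25.611 mg/L.
Steady-state trough Cmin,ss = C₀·f/(1−f) ≈ 25.611 × 0.3803/0.6197 ≈ 15.717 mg/L.
Trough 15.7 mg/L vs MEC 2 mg/L: adequate.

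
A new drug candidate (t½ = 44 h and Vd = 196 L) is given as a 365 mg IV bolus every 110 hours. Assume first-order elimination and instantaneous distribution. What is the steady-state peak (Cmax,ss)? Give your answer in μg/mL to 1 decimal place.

k = ln2/t½ = ln2/44 ≈ 0.015753 h⁻¹; fraction remaining f = e^(−kτ) = e^(−0.015753×110) ≈ 0.1768.
At steady state, accumulation factor R = 1/(1 − e^(−kτ)) ≈ 1.2148.
Single-dose peak C₀ = D/Vd = 365/196 ≈ 1.862 μg/mL.
Cmax,ss = C₀/(1 − f) ≈ 1.862/0.8232 ≈ 2.262 μg/mL.

2.3 μg/mL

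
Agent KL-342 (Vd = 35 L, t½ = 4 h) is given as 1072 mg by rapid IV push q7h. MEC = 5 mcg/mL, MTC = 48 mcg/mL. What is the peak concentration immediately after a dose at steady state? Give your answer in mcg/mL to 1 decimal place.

43.6 mcg/mL

τ/t½ = 7/4 ≈ 1.75, so fraction remaining f = (1/2)^(7/4) ≈ 0.2973.
At steady state, accumulation factor R = 1/(1 − e^(−kτ)) ≈ 1.4231.
Single-dose peak C₀ = D/Vd = 1072/35 ≈ 30.629 mcg/mL.
Cmax,ss = C₀/(1 − f) ≈ 30.629/0.7027 ≈ 43.588 mcg/mL.
Peak 43.6 mcg/mL vs MTC 48 mcg/mL: below toxic threshold.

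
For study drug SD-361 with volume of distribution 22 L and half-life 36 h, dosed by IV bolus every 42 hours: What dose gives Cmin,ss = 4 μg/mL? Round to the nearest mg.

110 mg

τ/t½ = 42/36 ≈ 1.1667, so f = (1/2)^(42/36) ≈ 0.445449.
Cmin,ss = (D/Vd)·f/(1−f), so D = Cmin,ss·Vd·(1−f)/f.
D = 4 × 22 × (1−f)/f ≈ 4 × 22 × 1.24493 ≈ 109.55 mg.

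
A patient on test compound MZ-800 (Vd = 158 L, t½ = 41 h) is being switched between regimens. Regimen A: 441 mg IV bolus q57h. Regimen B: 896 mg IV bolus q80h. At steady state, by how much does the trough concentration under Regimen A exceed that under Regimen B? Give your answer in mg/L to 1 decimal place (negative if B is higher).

-0.3 mg/L

Regimen A: f = (1/2)^(57/41) ≈ 0.3815; Cmin,ss = (441/158)·f/(1−f) ≈ 1.722 mg/L.
Regimen B: f = (1/2)^(80/41) ≈ 0.2586; Cmin,ss = (896/158)·f/(1−f) ≈ 1.978 mg/L.
Difference ≈ 1.722 − 1.978 ≈ -0.256 mg/L.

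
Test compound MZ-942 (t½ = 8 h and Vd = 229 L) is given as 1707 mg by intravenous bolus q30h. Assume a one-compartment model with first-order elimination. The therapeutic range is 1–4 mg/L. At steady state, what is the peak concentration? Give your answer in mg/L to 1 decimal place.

Over one 30-h interval, 30/8 ≈ 3.75 half-lives elapse, leaving f ≈ 0.0743 of each dose.
Accumulation ratio R = 1/(1 − f) ≈ 1/0.9257 ≈ 1.0803.
Each bolus raises the concentration by D/Vd = 1707/229 ≈ 7.454 mg/L.
Steady-state peak Cmax,ss = C₀·R ≈ 7.454 × 1.0803 ≈ 8.053 mg/L.
Peak 8.1 mg/L vs MTC 4 mg/L: exceeds toxic threshold.

8.1 mg/L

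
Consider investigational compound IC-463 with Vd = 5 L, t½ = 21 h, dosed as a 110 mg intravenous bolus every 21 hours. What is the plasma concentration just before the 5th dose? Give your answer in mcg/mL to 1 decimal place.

20.6 mcg/mL

f = (1/2)^(τ/t½) = (1/2)^(21/21) ≈ 0.5000.
C₀ = D/Vd = 110/5 ≈ 22.000 mcg/mL.
Before the 5th dose, 4 doses have been given. Superposition: Cmin = C₀·(f + f² + … + f^4).
≈ 22.000 × (0.5000 + 0.2500 + 0.1250 + 0.0625) ≈ 22.000 × 0.9375 ≈ 20.625 mcg/mL.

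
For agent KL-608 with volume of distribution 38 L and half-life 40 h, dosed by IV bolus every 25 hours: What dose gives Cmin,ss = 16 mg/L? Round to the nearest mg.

τ/t½ = 25/40 ≈ 0.625, so f = (1/2)^(25/40) ≈ 0.648420.
Cmin,ss = (D/Vd)·f/(1−f), so D = Cmin,ss·Vd·(1−f)/f.
D = 16 × 38 × (1−f)/f ≈ 16 × 38 × 0.54221 ≈ 329.66 mg.

330 mg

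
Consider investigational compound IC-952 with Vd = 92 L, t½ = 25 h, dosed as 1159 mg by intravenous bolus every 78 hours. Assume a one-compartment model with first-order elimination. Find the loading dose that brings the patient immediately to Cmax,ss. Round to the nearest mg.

1310 mg

f = (1/2)^(78/25) ≈ 0.115023; accumulation ratio R = 1/(1−f) ≈ 1.12997.
Loading dose to hit Cmax,ss on first dose: D_load = D_maint·R ≈ 1159 × 1.12997 ≈ 1309.64 mg.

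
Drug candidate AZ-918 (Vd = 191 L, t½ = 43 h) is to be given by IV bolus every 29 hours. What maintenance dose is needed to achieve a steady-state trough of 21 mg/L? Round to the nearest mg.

2390 mg

τ/t½ = 29/43 ≈ 0.67442, so f = (1/2)^(29/43) ≈ 0.626585.
Cmin,ss = (D/Vd)·f/(1−f), so D = Cmin,ss·Vd·(1−f)/f.
D = 21 × 191 × (1−f)/f ≈ 21 × 191 × 0.59595 ≈ 2390.36 mg.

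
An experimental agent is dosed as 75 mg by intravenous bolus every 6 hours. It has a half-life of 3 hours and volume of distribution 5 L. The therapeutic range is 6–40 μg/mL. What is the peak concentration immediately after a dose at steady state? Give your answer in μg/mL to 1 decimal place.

The dosing interval is 2 half-lives, so f = 2^(−2) = 0.25.
At steady state, R = 1/(1 − 0.25) = 4/3.
Single-dose peak C₀ = D/Vd = 75/5 = 15 μg/mL.
Steady-state peak Cmax,ss = C₀·R = 15 × 4/3 ≈ 20.000 μg/mL.
Peak 20.0 μg/mL vs MTC 40 μg/mL: below toxic threshold.

20.0 μg/mL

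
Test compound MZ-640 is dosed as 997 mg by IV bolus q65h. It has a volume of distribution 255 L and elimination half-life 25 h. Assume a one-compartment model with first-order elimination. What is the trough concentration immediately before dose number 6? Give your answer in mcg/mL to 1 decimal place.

0.8 mcg/mL

f = (1/2)^(τ/t½) = (1/2)^(65/25) ≈ 0.1649.
C₀ = D/Vd = 997/255 ≈ 3.910 mcg/mL.
Before the 6th dose, 5 doses have been given. Superposition: Cmin = C₀·(f + f² + … + f^5).
≈ 3.910 × (0.1649 + 0.0272 + 0.0045 + 0.0007 + 0.0001) ≈ 3.910 × 0.1974 ≈ 0.772 mcg/mL.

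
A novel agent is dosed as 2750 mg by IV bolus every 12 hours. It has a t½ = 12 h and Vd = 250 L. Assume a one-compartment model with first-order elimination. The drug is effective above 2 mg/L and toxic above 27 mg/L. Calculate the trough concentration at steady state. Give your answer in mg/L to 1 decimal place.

11.0 mg/L

The dosing interval is 1 half-life, so f = 2^(−1) = 0.5.
At steady state, R = 1/(1 − 0.5) = 2/1.
Single-dose peak C₀ = D/Vd = 2750/250 = 11 mg/L.
Steady-state peak Cmax,ss = C₀·R = 11 × 2/1 ≈ 22.000 mg/L.
Steady-state trough Cmin,ss = Cmax,ss·f ≈ 22.000 × 0.5 ≈ 11.000 mg/L.
Trough 11.0 mg/L vs MEC 2 mg/L: adequate.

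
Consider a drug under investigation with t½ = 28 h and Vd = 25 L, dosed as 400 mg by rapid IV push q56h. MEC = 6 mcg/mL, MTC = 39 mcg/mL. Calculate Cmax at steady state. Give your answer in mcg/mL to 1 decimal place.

The dosing interval is 2 half-lives, so f = 2^(−2) = 0.25.
Accumulation ratio R = 1/(1 − f) = 1/0.75 = 4/3.
Single-dose peak C₀ = D/Vd = 400/25 = 16 mcg/mL.
Steady-state peak Cmax,ss = C₀·R = 16 × 4/3 ≈ 21.333 mcg/mL.
Peak 21.3 mcg/mL vs MTC 39 mcg/mL: below toxic threshold.

21.3 mcg/mL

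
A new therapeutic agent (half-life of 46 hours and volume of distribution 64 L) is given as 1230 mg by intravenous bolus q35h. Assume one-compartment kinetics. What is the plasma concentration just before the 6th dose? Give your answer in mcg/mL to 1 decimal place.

f = (1/2)^(τ/t½) = (1/2)^(35/46) ≈ 0.5901.
C₀ = D/Vd = 1230/64 ≈ 19.219 mcg/mL.
Before the 6th dose, 5 doses have been given. Superposition: Cmin = C₀·(f + f² + … + f^5).
≈ 19.219 × (0.5901 + 0.3482 + 0.2055 + 0.1213 + 0.0716) ≈ 19.219 × 1.3367 ≈ 25.690 mcg/mL.

25.7 mcg/mL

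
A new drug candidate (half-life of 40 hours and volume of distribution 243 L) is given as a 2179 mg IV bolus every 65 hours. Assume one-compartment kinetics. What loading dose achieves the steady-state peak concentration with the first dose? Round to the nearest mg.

f = (1/2)^(65/40) ≈ 0.324210; accumulation ratio R = 1/(1−f) ≈ 1.47975.
Loading dose to hit Cmax,ss on first dose: D_load = D_maint·R ≈ 2179 × 1.47975 ≈ 3224.38 mg.

3224 mg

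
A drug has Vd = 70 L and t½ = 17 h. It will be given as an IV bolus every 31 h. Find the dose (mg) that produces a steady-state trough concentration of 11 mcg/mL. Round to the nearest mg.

1955 mg

τ/t½ = 31/17 ≈ 1.8235, so f = (1/2)^(31/17) ≈ 0.282529.
Cmin,ss = (D/Vd)·f/(1−f), so D = Cmin,ss·Vd·(1−f)/f.
D = 11 × 70 × (1−f)/f ≈ 11 × 70 × 2.53946 ≈ 1955.38 mg.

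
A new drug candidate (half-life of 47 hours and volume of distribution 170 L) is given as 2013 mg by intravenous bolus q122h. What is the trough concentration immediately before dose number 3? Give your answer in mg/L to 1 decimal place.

2.3 mg/L

f = (1/2)^(τ/t½) = (1/2)^(122/47) ≈ 0.1654.
C₀ = D/Vd = 2013/170 ≈ 11.841 mg/L.
Before the 3rd dose, 2 doses have been given. Superposition: Cmin = C₀·(f + f²).
≈ 11.841 × (0.1654 + 0.0274) ≈ 11.841 × 0.1928 ≈ 2.283 mg/L.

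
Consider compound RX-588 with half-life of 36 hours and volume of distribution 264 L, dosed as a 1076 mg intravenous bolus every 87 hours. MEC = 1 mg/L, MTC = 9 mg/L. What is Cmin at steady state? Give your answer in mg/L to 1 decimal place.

0.9 mg/L

τ/t½ = 87/36 ≈ 2.4167, so fraction remaining f = (1/2)^(87/36) ≈ 0.1873.
Single-dose peak C₀ = D/Vd = 1076/264 ≈ 4.076 mg/L.
Steady-state trough Cmin,ss = C₀·f/(1−f) ≈ 4.076 × 0.1873/0.8127 ≈ 0.939 mg/L.
Trough 0.9 mg/L vs MEC 1 mg/L: subtherapeutic.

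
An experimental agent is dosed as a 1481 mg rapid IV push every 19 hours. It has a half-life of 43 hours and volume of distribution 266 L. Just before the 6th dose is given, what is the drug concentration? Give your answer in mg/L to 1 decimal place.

f = (1/2)^(τ/t½) = (1/2)^(19/43) ≈ 0.7362.
C₀ = D/Vd = 1481/266 ≈ 5.568 mg/L.
Before the 6th dose, 5 doses have been given. Superposition: Cmin = C₀·(f + f² + … + f^5).
≈ 5.568 × (0.7362 + 0.5420 + 0.3990 + 0.2938 + 0.2163) ≈ 5.568 × 2.1873 ≈ 12.179 mg/L.

12.2 mg/L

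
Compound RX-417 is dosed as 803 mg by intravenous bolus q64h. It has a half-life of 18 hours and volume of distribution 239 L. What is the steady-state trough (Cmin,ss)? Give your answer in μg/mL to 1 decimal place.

τ/t½ = 64/18 ≈ 3.5556, so fraction remaining f = (1/2)^(64/18) ≈ 0.0850.
Each bolus raises the concentration by D/Vd = 803/239 ≈ 3.360 μg/mL.
Steady-state trough Cmin,ss = C₀·f/(1−f) ≈ 3.360 × 0.0850/0.9150 ≈ 0.312 μg/mL.

0.3 μg/mL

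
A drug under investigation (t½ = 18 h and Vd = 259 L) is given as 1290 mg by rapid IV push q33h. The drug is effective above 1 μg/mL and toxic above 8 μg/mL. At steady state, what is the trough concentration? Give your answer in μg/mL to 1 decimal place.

k = ln2/t½ = ln2/18 ≈ 0.038508 h⁻¹; fraction remaining f = e^(−kτ) = e^(−0.038508×33) ≈ 0.2806.
Accumulation ratio R = 1/(1 − f) ≈ 1/0.7194 ≈ 1.3900.
Each bolus raises the concentration by D/Vd = 1290/259 ≈ 4.981 μg/mL.
Cmax,ss = C₀/(1 − f) ≈ 4.981/0.7194 ≈ 6.924 μg/mL.
One interval later, Cmin,ss = Cmax,ss·e^(−kτ) ≈ 6.924 × 0.2806 ≈ 1.943 μg/mL.
Trough 1.9 μg/mL vs MEC 1 μg/mL: adequate.

1.9 μg/mL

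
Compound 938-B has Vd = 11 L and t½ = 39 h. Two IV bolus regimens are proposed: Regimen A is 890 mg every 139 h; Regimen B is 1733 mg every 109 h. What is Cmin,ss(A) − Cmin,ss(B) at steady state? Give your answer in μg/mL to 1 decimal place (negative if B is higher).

Regimen A: f = (1/2)^(139/39) ≈ 0.0845; Cmin,ss = (890/11)·f/(1−f) ≈ 7.468 μg/mL.
Regimen B: f = (1/2)^(109/39) ≈ 0.1441; Cmin,ss = (1733/11)·f/(1−f) ≈ 26.524 μg/mL.
Difference ≈ 7.468 − 26.524 ≈ -19.056 μg/mL.

-19.1 μg/mL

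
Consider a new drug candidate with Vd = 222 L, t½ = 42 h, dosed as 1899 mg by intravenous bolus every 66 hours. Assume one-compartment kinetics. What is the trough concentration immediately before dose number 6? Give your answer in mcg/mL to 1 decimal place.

4.3 mcg/mL

f = (1/2)^(τ/t½) = (1/2)^(66/42) ≈ 0.3365.
C₀ = D/Vd = 1899/222 ≈ 8.554 mcg/mL.
Before the 6th dose, 5 doses have been given. Superposition: Cmin = C₀·(f + f² + … + f^5).
≈ 8.554 × (0.3365 + 0.1132 + 0.0381 + 0.0128 + 0.0043) ≈ 8.554 × 0.5049 ≈ 4.319 mcg/mL.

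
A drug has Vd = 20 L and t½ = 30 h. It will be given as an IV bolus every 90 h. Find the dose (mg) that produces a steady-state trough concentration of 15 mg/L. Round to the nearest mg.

τ/t½ = 90/30 ≈ 3, so f = (1/2)^(90/30) ≈ 0.125000.
Cmin,ss = (D/Vd)·f/(1−f), so D = Cmin,ss·Vd·(1−f)/f.
D = 15 × 20 × (1−f)/f ≈ 15 × 20 × 7.00000 ≈ 2100.00 mg.

2100 mg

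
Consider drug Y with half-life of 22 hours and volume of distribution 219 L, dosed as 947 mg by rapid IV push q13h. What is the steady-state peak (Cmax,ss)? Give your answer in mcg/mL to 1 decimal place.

12.9 mcg/mL

Over one 13-h interval, 13/22 ≈ 0.59091 half-lives elapse, leaving f ≈ 0.6639 of each dose.
Accumulation ratio R = 1/(1 − f) ≈ 1/0.3361 ≈ 2.9753.
Single-dose peak C₀ = D/Vd = 947/219 ≈ 4.324 mcg/mL.
Steady-state peak Cmax,ss = C₀·R ≈ 4.324 × 2.9753 ≈ 12.865 mcg/mL.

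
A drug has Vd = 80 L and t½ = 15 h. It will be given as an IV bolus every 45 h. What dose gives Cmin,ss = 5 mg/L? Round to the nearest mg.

τ/t½ = 45/15 ≈ 3, so f = (1/2)^(45/15) ≈ 0.125000.
Cmin,ss = (D/Vd)·f/(1−f), so D = Cmin,ss·Vd·(1−f)/f.
D = 5 × 80 × (1−f)/f ≈ 5 × 80 × 7.00000 ≈ 2800.00 mg.

2800 mg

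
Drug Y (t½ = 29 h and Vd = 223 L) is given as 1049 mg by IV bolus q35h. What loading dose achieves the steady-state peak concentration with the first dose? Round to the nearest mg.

f = (1/2)^(35/29) ≈ 0.433199; accumulation ratio R = 1/(1−f) ≈ 1.76429.
Loading dose to hit Cmax,ss on first dose: D_load = D_maint·R ≈ 1049 × 1.76429 ≈ 1850.74 mg.

1851 mg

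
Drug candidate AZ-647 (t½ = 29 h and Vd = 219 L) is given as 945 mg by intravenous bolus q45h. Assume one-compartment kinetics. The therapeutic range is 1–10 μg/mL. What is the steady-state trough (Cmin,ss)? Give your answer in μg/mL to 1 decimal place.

τ/t½ = 45/29 ≈ 1.5517, so fraction remaining f = (1/2)^(45/29) ≈ 0.3411.
Each bolus raises the concentration by D/Vd = 945/219 ≈ 4.315 μg/mL.
Steady-state trough Cmin,ss = C₀·f/(1−f) ≈ 4.315 × 0.3411/0.6589 ≈ 2.234 μg/mL.
Trough 2.2 μg/mL vs MEC 1 μg/mL: adequate.

2.2 μg/mL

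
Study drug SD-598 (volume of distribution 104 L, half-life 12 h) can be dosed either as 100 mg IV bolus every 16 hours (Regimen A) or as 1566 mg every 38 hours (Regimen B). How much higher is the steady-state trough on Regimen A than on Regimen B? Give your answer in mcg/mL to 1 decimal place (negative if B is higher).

-1.3 mcg/mL

Regimen A: f = (1/2)^(16/12) ≈ 0.3969; Cmin,ss = (100/104)·f/(1−f) ≈ 0.633 mcg/mL.
Regimen B: f = (1/2)^(38/12) ≈ 0.1114; Cmin,ss = (1566/104)·f/(1−f) ≈ 1.888 mcg/mL.
Difference ≈ 0.633 − 1.888 ≈ -1.255 mcg/mL.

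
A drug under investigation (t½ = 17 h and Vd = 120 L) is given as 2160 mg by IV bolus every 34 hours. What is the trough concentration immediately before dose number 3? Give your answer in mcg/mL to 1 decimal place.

f = (1/2)^(τ/t½) = (1/2)^(34/17) ≈ 0.2500.
C₀ = D/Vd = 2160/120 ≈ 18.000 mcg/mL.
Before the 3rd dose, 2 doses have been given. Superposition: Cmin = C₀·(f + f²).
≈ 18.000 × (0.2500 + 0.0625) ≈ 18.000 × 0.3125 ≈ 5.625 mcg/mL.

5.6 mcg/mL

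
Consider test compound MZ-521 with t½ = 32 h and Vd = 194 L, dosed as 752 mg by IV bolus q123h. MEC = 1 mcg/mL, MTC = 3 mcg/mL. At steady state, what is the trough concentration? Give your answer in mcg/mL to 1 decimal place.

0.3 mcg/mL

k = ln2/t½ = ln2/32 ≈ 0.021661 h⁻¹; fraction remaining f = e^(−kτ) = e^(−0.021661×123) ≈ 0.0696.
Accumulation ratio R = 1/(1 − f) ≈ 1/0.9304 ≈ 1.0748.
Single-dose peak C₀ = D/Vd = 752/194 ≈ 3.876 mcg/mL.
Steady-state peak Cmax,ss = C₀·R ≈ 3.876 × 1.0748 ≈ 4.166 mcg/mL.
Steady-state trough Cmin,ss = Cmax,ss·f ≈ 4.166 × 0.0696 ≈ 0.290 mcg/mL.
Trough 0.3 mcg/mL vs MEC 1 mcg/mL: subtherapeutic.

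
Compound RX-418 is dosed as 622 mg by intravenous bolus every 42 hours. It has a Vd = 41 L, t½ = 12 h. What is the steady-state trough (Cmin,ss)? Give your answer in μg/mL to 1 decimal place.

1.5 μg/mL

Over one 42-h interval, 42/12 ≈ 3.5 half-lives elapse, leaving f ≈ 0.0884 of each dose.
Each bolus raises the concentration by D/Vd = 622/41 ≈ 15.171 μg/mL.
Steady-state trough Cmin,ss = C₀·f/(1−f) ≈ 15.171 × 0.0884/0.9116 ≈ 1.471 μg/mL.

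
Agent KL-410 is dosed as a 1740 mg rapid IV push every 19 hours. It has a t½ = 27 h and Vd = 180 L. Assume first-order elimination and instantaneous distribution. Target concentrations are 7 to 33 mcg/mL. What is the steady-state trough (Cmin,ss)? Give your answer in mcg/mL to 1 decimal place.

15.4 mcg/mL

τ/t½ = 19/27 ≈ 0.7037, so fraction remaining f = (1/2)^(19/27) ≈ 0.6140.
Single-dose peak C₀ = D/Vd = 1740/180 ≈ 9.667 mcg/mL.
Steady-state trough Cmin,ss = C₀·f/(1−f) ≈ 9.667 × 0.6140/0.3860 ≈ 15.377 mcg/mL.
Trough 15.4 mcg/mL vs MEC 7 mcg/mL: adequate.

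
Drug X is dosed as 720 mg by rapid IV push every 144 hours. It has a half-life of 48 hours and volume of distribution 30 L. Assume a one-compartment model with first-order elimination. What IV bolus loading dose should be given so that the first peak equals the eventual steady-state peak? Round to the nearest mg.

f = (1/2)^(144/48) ≈ 0.125000; accumulation ratio R = 1/(1−f) ≈ 1.14286.
Loading dose to hit Cmax,ss on first dose: D_load = D_maint·R ≈ 720 × 1.14286 ≈ 822.86 mg.

823 mg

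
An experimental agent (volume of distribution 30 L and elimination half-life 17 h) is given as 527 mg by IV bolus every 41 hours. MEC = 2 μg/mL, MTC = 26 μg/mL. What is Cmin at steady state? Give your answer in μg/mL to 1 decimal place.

4.1 μg/mL

τ/t½ = 41/17 ≈ 2.4118, so fraction remaining f = (1/2)^(41/17) ≈ 0.1879.
Accumulation ratio R = 1/(1 − f) ≈ 1/0.8121 ≈ 1.2314.
Each bolus raises the concentration by D/Vd = 527/30 ≈ 17.567 μg/mL.
Cmax,ss = C₀/(1 − f) ≈ 17.567/0.8121 ≈ 21.632 μg/mL.
Steady-state trough Cmin,ss = Cmax,ss·f ≈ 21.632 × 0.1879 ≈ 4.065 μg/mL.
Trough 4.1 μg/mL vs MEC 2 μg/mL: adequate.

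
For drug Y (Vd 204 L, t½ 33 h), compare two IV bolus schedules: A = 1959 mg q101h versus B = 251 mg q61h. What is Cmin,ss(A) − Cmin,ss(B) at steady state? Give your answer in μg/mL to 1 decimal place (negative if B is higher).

Regimen A: f = (1/2)^(101/33) ≈ 0.1199; Cmin,ss = (1959/204)·f/(1−f) ≈ 1.308 μg/mL.
Regimen B: f = (1/2)^(61/33) ≈ 0.2777; Cmin,ss = (251/204)·f/(1−f) ≈ 0.473 μg/mL.
Difference ≈ 1.308 − 0.473 ≈ 0.835 μg/mL.

0.8 μg/mL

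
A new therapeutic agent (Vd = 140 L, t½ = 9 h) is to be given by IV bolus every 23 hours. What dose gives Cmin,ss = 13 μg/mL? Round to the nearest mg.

8880 mg

τ/t½ = 23/9 ≈ 2.5556, so f = (1/2)^(23/9) ≈ 0.170099.
Cmin,ss = (D/Vd)·f/(1−f), so D = Cmin,ss·Vd·(1−f)/f.
D = 13 × 140 × (1−f)/f ≈ 13 × 140 × 4.87893 ≈ 8879.65 mg.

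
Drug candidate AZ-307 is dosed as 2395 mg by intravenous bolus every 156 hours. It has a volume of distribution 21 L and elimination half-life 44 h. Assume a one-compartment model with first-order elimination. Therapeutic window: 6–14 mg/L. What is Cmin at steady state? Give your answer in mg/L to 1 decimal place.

Over one 156-h interval, 156/44 ≈ 3.5455 half-lives elapse, leaving f ≈ 0.0856 of each dose.
At steady state, accumulation factor R = 1/(1 − e^(−kτ)) ≈ 1.0936.
Each bolus raises the concentration by D/Vd = 2395/21 ≈ 114.048 mg/L.
Cmax,ss = C₀/(1 − f) ≈ 114.048/0.9144 ≈ 124.724 mg/L.
One interval later, Cmin,ss = Cmax,ss·e^(−kτ) ≈ 124.724 × 0.0856 ≈ 10.676 mg/L.
Trough 10.7 mg/L vs MEC 6 mg/L: adequate.

10.7 mg/L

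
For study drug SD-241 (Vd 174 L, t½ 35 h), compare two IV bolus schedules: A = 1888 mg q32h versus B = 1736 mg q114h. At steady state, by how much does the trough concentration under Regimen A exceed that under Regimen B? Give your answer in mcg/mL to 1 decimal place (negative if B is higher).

11.1 mcg/mL

Regimen A: f = (1/2)^(32/35) ≈ 0.5306; Cmin,ss = (1888/174)·f/(1−f) ≈ 12.265 mcg/mL.
Regimen B: f = (1/2)^(114/35) ≈ 0.1046; Cmin,ss = (1736/174)·f/(1−f) ≈ 1.166 mcg/mL.
Difference ≈ 12.265 − 1.166 ≈ 11.099 mcg/mL.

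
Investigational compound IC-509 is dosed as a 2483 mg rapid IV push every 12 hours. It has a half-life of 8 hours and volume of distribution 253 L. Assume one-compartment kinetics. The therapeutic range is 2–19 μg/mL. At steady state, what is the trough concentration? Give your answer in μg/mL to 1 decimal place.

k = ln2/t½ = ln2/8 ≈ 0.086643 h⁻¹; fraction remaining f = e^(−kτ) = e^(−0.086643×12) ≈ 0.3536.
At steady state, accumulation factor R = 1/(1 − e^(−kτ)) ≈ 1.5470.
Single-dose peak C₀ = D/Vd = 2483/253 ≈ 9.814 μg/mL.
Steady-state peak Cmax,ss = C₀·R ≈ 9.814 × 1.5470 ≈ 15.182 μg/mL.
Steady-state trough Cmin,ss = Cmax,ss·f ≈ 15.182 × 0.3536 ≈ 5.368 μg/mL.
Trough 5.4 μg/mL vs MEC 2 μg/mL: adequate.

5.4 μg/mL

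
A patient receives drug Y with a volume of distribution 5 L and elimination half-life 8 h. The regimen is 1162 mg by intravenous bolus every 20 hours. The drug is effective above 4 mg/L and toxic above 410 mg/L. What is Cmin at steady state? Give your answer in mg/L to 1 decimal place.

k = ln2/t½ = ln2/8 ≈ 0.086643 h⁻¹; fraction remaining f = e^(−kτ) = e^(−0.086643×20) ≈ 0.1768.
At steady state, accumulation factor R = 1/(1 − e^(−kτ)) ≈ 1.2148.
Each bolus raises the concentration by D/Vd = 1162/5 ≈ 232.400 mg/L.
Cmax,ss = C₀/(1 − f) ≈ 232.400/0.8232 ≈ 282.313 mg/L.
Steady-state trough Cmin,ss = Cmax,ss·f ≈ 282.313 × 0.1768 ≈ 49.913 mg/L.
Trough 49.9 mg/L vs MEC 4 mg/L: adequate.

49.9 mg/L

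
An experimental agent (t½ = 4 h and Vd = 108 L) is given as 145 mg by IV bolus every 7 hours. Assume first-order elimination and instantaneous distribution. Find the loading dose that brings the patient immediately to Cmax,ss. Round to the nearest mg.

206 mg

f = (1/2)^(7/4) ≈ 0.297302; accumulation ratio R = 1/(1−f) ≈ 1.42309.
Loading dose to hit Cmax,ss on first dose: D_load = D_maint·R ≈ 145 × 1.42309 ≈ 206.35 mg.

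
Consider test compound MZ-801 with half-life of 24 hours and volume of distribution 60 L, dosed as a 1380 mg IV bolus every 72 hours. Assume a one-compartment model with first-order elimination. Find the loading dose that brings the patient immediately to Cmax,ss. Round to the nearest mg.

1577 mg

f = (1/2)^(72/24) ≈ 0.125000; accumulation ratio R = 1/(1−f) ≈ 1.14286.
Loading dose to hit Cmax,ss on first dose: D_load = D_maint·R ≈ 1380 × 1.14286 ≈ 1577.15 mg.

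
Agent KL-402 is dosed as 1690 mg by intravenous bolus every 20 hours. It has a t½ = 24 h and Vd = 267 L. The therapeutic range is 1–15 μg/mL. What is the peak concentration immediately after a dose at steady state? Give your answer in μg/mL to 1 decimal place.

k = ln2/t½ = ln2/24 ≈ 0.028881 h⁻¹; fraction remaining f = e^(−kτ) = e^(−0.028881×20) ≈ 0.5612.
At steady state, accumulation factor R = 1/(1 − e^(−kτ)) ≈ 2.2789.
Single-dose peak C₀ = D/Vd = 1690/267 ≈ 6.330 μg/mL.
Steady-state peak Cmax,ss = C₀·R ≈ 6.330 × 2.2789 ≈ 14.425 μg/mL.
Peak 14.4 μg/mL vs MTC 15 μg/mL: below toxic threshold.

14.4 μg/mL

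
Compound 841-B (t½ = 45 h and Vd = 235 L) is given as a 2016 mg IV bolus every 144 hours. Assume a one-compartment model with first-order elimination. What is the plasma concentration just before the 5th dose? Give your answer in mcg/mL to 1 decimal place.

1.0 mcg/mL

f = (1/2)^(τ/t½) = (1/2)^(144/45) ≈ 0.1088.
C₀ = D/Vd = 2016/235 ≈ 8.579 mcg/mL.
Before the 5th dose, 4 doses have been given. Superposition: Cmin = C₀·(f + f² + … + f^4).
≈ 8.579 × (0.1088 + 0.0118 + 0.0013 + 0.0001) ≈ 8.579 × 0.1220 ≈ 1.047 mcg/mL.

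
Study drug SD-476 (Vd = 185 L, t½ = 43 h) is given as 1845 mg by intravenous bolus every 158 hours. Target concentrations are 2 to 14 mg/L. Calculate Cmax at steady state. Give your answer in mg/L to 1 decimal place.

10.8 mg/L

τ/t½ = 158/43 ≈ 3.6744, so fraction remaining f = (1/2)^(158/43) ≈ 0.0783.
At steady state, accumulation factor R = 1/(1 − e^(−kτ)) ≈ 1.0850.
Single-dose peak C₀ = D/Vd = 1845/185 ≈ 9.973 mg/L.
Steady-state peak Cmax,ss = C₀·R ≈ 9.973 × 1.0850 ≈ 10.821 mg/L.
Peak 10.8 mg/L vs MTC 14 mg/L: below toxic threshold.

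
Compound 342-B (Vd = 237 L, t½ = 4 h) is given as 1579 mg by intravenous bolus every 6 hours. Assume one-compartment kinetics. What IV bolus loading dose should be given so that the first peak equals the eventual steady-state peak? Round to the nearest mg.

f = (1/2)^(6/4) ≈ 0.353553; accumulation ratio R = 1/(1−f) ≈ 1.54692.
Loading dose to hit Cmax,ss on first dose: D_load = D_maint·R ≈ 1579 × 1.54692 ≈ 2442.59 mg.

2443 mg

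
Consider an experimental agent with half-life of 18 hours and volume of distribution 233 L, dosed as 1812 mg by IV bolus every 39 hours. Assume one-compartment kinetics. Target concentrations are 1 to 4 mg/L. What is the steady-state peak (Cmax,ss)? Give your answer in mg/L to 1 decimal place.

10.0 mg/L

τ/t½ = 39/18 ≈ 2.1667, so fraction remaining f = (1/2)^(39/18) ≈ 0.2227.
At steady state, accumulation factor R = 1/(1 − e^(−kτ)) ≈ 1.2865.
Each bolus raises the concentration by D/Vd = 1812/233 ≈ 7.777 mg/L.
Steady-state peak Cmax,ss = C₀·R ≈ 7.777 × 1.2865 ≈ 10.005 mg/L.
Peak 10.0 mg/L vs MTC 4 mg/L: exceeds toxic threshold.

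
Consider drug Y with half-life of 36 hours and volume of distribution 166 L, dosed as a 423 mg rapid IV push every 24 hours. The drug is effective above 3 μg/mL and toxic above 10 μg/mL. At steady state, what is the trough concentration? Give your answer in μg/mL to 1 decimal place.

k = ln2/t½ = ln2/36 ≈ 0.019254 h⁻¹; fraction remaining f = e^(−kτ) = e^(−0.019254×24) ≈ 0.6300.
Each bolus raises the concentration by D/Vd = 423/166 ≈ 2.548 μg/mL.
Steady-state trough Cmin,ss = C₀·f/(1−f) ≈ 2.548 × 0.6300/0.3700 ≈ 4.338 μg/mL.
Trough 4.3 μg/mL vs MEC 3 μg/mL: adequate.

4.3 μg/mL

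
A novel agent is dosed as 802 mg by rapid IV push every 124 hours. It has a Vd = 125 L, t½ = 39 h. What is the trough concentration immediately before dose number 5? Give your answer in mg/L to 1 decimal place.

0.8 mg/L

f = (1/2)^(τ/t½) = (1/2)^(124/39) ≈ 0.1104.
C₀ = D/Vd = 802/125 ≈ 6.416 mg/L.
Before the 5th dose, 4 doses have been given. Superposition: Cmin = C₀·(f + f² + … + f^4).
≈ 6.416 × (0.1104 + 0.0122 + 0.0013 + 0.0001) ≈ 6.416 × 0.1240 ≈ 0.796 mg/L.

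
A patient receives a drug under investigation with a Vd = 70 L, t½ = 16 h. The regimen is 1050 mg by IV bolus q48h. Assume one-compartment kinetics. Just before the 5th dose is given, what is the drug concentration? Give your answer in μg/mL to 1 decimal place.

2.1 μg/mL

f = (1/2)^(τ/t½) = (1/2)^(48/16) ≈ 0.1250.
C₀ = D/Vd = 1050/70 ≈ 15.000 μg/mL.
Before the 5th dose, 4 doses have been given. Superposition: Cmin = C₀·(f + f² + … + f^4).
≈ 15.000 × (0.1250 + 0.0156 + 0.0020 + 0.0002) ≈ 15.000 × 0.1428 ≈ 2.142 μg/mL.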